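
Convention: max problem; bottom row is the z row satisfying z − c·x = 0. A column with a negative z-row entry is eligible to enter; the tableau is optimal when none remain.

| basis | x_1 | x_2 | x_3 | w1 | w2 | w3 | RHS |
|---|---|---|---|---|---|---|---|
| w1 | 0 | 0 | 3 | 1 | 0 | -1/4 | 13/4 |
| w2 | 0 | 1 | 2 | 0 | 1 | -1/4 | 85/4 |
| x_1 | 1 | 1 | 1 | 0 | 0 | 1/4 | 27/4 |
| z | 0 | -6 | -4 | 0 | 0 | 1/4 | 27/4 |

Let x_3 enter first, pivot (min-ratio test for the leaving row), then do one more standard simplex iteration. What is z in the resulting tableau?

541/12

Ratio test on column x_3 — row 1: (13/4)/3 = 13/12; row 2: (85/4)/2 = 85/8; row 3: (27/4)/1 = 27/4. Minimum is 13/12 at row 1 (w1 leaves); pivot element 3.
Pivot on row 1; the z-row RHS becomes 27/4 − (-4)·(13/12) = 133/12.
Next entering variable (most negative z-row entry -6): x_2.
Ratio test on column x_2 — row 1: entry 0 ≤ 0; row 2: (229/12)/1 = 229/12; row 3: (17/3)/1 = 17/3. Minimum is 17/3 at row 3 (x_1 leaves); pivot element 1.
After the second pivot the z-row RHS is 133/12 − (-6)·(17/3) = 541/12.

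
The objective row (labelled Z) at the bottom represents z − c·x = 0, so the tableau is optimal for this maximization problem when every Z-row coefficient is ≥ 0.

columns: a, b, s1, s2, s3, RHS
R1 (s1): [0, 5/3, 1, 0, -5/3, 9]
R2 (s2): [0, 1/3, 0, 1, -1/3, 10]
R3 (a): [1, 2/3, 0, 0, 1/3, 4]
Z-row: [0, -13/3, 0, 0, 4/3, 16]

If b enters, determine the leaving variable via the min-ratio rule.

s1

Column b entries and ratios — s1: 9/(5/3) = 27/5; s2: 10/(1/3) = 30; a: 4/(2/3) = 6.
Smallest ratio is 27/5 in the row of s1, so s1 leaves.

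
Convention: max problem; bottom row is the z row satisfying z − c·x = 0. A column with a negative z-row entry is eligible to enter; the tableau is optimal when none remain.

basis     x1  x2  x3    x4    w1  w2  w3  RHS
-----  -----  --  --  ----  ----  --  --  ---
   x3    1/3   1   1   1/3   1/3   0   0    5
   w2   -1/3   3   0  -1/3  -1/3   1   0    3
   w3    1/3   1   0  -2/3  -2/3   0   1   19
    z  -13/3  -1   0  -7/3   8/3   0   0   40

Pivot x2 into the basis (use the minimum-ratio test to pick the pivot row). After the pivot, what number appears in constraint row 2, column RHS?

1

Ratio test on column x2 — row 1: 5/1 = 5; row 2: 3/3 = 1; row 3: 19/1 = 19. Minimum is 1 at row 2 (w2 leaves); pivot element 3.
Divide row 2 by 3; eliminate column x2 from the other rows.
In the new row 2, the RHS entry is the old entry divided by the pivot: 3/3 = 1.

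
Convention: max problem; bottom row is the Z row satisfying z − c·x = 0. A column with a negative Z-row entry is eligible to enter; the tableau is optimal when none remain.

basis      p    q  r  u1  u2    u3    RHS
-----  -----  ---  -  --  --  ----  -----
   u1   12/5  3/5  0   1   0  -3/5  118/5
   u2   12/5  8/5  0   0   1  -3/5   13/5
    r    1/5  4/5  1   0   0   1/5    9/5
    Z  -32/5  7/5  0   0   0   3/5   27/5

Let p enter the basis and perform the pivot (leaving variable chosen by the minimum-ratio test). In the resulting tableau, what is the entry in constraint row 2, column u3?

-1/4

Ratio test on column p — row 1: (118/5)/(12/5) = 59/6; row 2: (13/5)/(12/5) = 13/12; row 3: (9/5)/(1/5) = 9. Minimum is 13/12 at row 2 (u2 leaves); pivot element 12/5.
Divide row 2 by 12/5; eliminate column p from the other rows.
In the new row 2, the u3 entry is the old entry divided by the pivot: (-3/5)/(12/5) = -1/4.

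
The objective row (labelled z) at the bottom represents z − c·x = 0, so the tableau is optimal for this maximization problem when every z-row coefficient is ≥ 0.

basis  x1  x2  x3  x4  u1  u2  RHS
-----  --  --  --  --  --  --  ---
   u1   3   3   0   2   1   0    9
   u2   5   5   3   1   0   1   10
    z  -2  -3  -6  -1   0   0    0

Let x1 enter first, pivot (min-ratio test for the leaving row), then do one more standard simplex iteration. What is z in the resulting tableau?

20

Ratio test on column x1 — row 1: 9/3 = 3; row 2: 10/5 = 2. Minimum is 2 at row 2 (u2 leaves); pivot element 5.
Pivot on row 2; the z-row RHS becomes 0 − (-2)·2 = 4.
Next entering variable (most negative z-row entry -24/5): x3.
Ratio test on column x3 — row 1: entry -9/5 ≤ 0; row 2: 2/(3/5) = 10/3. Minimum is 10/3 at row 2 (x1 leaves); pivot element 3/5.
After the second pivot the z-row RHS is 4 − (-24/5)·(10/3) = 20.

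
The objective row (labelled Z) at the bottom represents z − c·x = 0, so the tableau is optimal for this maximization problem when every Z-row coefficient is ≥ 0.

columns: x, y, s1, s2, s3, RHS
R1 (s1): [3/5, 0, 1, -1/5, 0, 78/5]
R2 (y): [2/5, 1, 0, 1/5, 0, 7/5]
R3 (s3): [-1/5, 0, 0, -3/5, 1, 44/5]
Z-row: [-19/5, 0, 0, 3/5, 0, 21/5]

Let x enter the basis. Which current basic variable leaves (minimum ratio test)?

Column x entries and ratios — s1: (78/5)/(3/5) = 26; y: (7/5)/(2/5) = 7/2; s3: -1/5 ≤ 0, skip.
Smallest ratio is 7/2 in the row of y, so y leaves.

y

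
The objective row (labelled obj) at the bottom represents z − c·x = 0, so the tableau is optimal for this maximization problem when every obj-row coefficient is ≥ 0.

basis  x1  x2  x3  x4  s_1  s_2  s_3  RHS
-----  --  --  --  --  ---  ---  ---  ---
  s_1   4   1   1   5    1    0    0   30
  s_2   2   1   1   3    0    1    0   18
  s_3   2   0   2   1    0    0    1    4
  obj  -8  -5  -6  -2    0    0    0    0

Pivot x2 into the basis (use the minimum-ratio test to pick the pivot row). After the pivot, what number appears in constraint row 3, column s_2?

0

Ratio test on column x2 — row 1: 30/1 = 30; row 2: 18/1 = 18; row 3: entry 0 ≤ 0. Minimum is 18 at row 2 (s_2 leaves); pivot element 1.
Divide row 2 by 1; eliminate column x2 from the other rows.
Row 3 update in column s_2: 0 − 0·1 = 0.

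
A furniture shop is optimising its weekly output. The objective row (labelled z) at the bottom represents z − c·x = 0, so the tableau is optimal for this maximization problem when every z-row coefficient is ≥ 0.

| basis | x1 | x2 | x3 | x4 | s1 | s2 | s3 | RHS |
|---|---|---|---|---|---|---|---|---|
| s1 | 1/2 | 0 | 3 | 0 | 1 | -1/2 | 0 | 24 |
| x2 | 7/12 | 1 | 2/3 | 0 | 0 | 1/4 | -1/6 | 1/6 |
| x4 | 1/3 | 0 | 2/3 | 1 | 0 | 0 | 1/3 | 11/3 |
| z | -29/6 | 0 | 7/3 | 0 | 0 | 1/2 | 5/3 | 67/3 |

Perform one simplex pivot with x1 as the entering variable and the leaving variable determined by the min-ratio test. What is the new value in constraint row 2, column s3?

-2/7

Ratio test on column x1 — row 1: 24/(1/2) = 48; row 2: (1/6)/(7/12) = 2/7; row 3: (11/3)/(1/3) = 11. Minimum is 2/7 at row 2 (x2 leaves); pivot element 7/12.
Divide row 2 by 7/12; eliminate column x1 from the other rows.
In the new row 2, the s3 entry is the old entry divided by the pivot: (-1/6)/(7/12) = -2/7.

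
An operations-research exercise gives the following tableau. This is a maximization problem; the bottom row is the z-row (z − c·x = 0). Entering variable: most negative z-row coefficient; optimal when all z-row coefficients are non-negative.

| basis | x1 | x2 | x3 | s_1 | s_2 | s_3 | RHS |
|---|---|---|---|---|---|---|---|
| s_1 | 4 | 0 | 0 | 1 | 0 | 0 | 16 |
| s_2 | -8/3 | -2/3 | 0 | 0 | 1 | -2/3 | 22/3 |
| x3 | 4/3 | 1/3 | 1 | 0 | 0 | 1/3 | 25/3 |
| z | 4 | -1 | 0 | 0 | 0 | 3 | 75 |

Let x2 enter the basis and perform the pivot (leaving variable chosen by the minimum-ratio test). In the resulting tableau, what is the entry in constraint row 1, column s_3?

0

Ratio test on column x2 — row 1: entry 0 ≤ 0; row 2: entry -2/3 ≤ 0; row 3: (25/3)/(1/3) = 25. Minimum is 25 at row 3 (x3 leaves); pivot element 1/3.
Divide row 3 by 1/3; eliminate column x2 from the other rows.
Row 1 update in column s_3: 0 − 0·1 = 0.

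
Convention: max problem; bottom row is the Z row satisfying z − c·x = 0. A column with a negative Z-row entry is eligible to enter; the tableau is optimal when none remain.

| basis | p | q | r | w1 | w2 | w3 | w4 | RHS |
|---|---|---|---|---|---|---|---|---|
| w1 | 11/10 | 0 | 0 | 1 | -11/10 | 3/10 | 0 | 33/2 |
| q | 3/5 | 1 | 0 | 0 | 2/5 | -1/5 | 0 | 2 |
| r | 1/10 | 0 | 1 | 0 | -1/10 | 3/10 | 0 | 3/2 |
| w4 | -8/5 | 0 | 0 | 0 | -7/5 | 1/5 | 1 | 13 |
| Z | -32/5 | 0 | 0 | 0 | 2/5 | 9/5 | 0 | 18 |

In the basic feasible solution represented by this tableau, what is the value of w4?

w4 is basic (row 4); its value is the RHS of that row, 13.

13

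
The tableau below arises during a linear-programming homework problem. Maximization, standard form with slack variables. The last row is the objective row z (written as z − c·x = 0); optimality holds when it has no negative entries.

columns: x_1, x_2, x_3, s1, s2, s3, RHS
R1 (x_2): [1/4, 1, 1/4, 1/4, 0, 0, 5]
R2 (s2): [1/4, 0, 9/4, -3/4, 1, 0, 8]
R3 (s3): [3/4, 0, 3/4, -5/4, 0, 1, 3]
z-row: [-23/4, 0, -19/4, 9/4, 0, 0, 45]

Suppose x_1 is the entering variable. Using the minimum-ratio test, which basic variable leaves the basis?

Column x_1 entries and ratios — x_2: 5/(1/4) = 20; s2: 8/(1/4) = 32; s3: 3/(3/4) = 4.
Smallest ratio is 4 in the row of s3, so s3 leaves.

s3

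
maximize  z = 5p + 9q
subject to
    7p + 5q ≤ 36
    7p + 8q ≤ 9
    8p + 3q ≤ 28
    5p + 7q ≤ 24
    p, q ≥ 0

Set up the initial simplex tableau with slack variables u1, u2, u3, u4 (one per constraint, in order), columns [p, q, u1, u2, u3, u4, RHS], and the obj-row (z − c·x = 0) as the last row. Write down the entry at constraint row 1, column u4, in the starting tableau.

0

Slack u4 belongs to constraint 4; its column is the unit vector e_4, so the entry in row 1 is 0.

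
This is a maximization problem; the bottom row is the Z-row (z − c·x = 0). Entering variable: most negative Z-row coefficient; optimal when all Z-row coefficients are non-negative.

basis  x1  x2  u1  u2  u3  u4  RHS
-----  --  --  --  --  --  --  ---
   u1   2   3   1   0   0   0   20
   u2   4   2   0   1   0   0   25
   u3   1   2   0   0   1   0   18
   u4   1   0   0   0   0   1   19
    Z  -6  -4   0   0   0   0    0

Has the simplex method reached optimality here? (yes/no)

The Z-row has a negative entry -6 in column x1, so it is not optimal.

no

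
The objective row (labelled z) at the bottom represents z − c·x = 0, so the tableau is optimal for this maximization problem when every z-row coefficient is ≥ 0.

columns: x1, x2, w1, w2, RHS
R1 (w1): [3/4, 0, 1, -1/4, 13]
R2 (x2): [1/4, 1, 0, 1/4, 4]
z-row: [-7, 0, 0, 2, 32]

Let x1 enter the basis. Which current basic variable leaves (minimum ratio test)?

x2

Column x1 entries and ratios — w1: 13/(3/4) = 52/3; x2: 4/(1/4) = 16.
Smallest ratio is 16 in the row of x2, so x2 leaves.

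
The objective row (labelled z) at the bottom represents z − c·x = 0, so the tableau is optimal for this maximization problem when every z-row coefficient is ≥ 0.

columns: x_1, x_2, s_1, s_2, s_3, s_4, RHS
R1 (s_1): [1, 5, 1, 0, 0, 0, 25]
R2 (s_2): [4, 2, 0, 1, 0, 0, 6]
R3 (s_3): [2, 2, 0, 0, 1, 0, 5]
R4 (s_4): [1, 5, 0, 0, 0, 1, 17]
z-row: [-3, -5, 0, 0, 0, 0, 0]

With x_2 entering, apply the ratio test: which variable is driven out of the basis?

Column x_2 entries and ratios — s_1: 25/5 = 5; s_2: 6/2 = 3; s_3: 5/2 = 5/2; s_4: 17/5 = 17/5.
Smallest ratio is 5/2 in the row of s_3, so s_3 leaves.

s_3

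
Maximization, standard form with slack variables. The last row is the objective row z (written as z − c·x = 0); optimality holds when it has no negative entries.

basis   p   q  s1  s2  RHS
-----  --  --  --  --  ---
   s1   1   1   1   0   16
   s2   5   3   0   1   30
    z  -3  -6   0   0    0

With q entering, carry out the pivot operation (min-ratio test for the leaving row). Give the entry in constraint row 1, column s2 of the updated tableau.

-1/3

Ratio test on column q — row 1: 16/1 = 16; row 2: 30/3 = 10. Minimum is 10 at row 2 (s2 leaves); pivot element 3.
Divide row 2 by 3; eliminate column q from the other rows.
Row 1 update in column s2: 0 − 1·(1/3) = -1/3.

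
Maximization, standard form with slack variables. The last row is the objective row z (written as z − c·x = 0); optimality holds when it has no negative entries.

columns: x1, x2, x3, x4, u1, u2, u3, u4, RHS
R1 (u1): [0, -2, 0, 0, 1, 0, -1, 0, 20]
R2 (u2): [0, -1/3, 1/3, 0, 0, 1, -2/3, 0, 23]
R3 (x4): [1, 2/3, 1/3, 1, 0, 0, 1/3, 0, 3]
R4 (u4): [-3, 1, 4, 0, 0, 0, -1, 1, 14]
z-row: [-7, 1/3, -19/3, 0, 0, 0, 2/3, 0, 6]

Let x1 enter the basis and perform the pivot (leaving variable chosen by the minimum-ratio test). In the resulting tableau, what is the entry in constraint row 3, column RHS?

Ratio test on column x1 — row 1: entry 0 ≤ 0; row 2: entry 0 ≤ 0; row 3: 3/1 = 3; row 4: entry -3 ≤ 0. Minimum is 3 at row 3 (x4 leaves); pivot element 1.
Divide row 3 by 1; eliminate column x1 from the other rows.
In the new row 3, the RHS entry is the old entry divided by the pivot: 3/1 = 3.

3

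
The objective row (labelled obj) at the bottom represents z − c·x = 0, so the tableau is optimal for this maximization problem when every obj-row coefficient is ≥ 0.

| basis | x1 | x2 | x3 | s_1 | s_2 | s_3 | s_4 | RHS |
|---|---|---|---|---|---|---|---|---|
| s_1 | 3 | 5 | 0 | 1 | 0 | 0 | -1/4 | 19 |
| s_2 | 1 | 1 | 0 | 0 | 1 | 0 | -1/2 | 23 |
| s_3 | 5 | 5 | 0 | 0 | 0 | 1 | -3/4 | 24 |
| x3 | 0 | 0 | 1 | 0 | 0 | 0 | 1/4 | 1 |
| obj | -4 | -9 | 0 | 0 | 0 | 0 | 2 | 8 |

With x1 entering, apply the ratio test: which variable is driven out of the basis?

s_3

Column x1 entries and ratios — s_1: 19/3 = 19/3; s_2: 23/1 = 23; s_3: 24/5 = 24/5; x3: 0 ≤ 0, skip.
Smallest ratio is 24/5 in the row of s_3, so s_3 leaves.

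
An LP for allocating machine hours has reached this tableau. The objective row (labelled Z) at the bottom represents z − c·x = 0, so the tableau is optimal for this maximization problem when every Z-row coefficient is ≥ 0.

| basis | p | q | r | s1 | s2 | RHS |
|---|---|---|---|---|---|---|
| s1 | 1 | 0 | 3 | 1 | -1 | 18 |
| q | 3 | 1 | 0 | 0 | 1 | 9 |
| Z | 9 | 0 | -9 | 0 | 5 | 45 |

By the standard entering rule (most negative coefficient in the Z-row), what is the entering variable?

r

Negative Z-row entries: r: -9.
The most negative is -9 in column r, so r enters.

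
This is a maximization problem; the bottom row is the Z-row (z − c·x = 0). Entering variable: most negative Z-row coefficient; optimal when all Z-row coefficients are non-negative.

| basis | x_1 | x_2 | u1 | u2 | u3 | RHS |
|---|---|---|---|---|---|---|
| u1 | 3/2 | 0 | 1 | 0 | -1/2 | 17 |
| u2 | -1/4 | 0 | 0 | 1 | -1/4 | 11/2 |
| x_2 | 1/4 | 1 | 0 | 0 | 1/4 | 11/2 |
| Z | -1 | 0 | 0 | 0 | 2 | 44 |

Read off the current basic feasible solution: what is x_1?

0

x_1 is not in the basis, so in the current basic feasible solution x_1 = 0.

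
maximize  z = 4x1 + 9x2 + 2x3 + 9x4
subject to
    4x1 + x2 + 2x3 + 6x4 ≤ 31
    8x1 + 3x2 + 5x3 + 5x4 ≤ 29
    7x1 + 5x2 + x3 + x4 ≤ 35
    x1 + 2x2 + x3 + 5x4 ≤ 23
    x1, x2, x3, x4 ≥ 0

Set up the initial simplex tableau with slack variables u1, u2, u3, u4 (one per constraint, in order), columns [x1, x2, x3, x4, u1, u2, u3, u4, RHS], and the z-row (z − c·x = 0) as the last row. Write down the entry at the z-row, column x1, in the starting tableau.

The z-row carries the negated objective coefficients: the x1 entry is -4.

-4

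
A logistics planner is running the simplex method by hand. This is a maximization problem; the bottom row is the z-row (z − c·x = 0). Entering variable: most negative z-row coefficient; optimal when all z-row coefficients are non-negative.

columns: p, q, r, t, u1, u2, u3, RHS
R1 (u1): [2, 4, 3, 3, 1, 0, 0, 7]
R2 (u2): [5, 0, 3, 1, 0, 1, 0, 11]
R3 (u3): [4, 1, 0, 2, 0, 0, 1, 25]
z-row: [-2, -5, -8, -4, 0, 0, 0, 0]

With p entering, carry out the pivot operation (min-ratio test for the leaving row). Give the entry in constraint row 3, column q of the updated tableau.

Ratio test on column p — row 1: 7/2 = 7/2; row 2: 11/5 = 11/5; row 3: 25/4 = 25/4. Minimum is 11/5 at row 2 (u2 leaves); pivot element 5.
Divide row 2 by 5; eliminate column p from the other rows.
Row 3 update in column q: 1 − 4·0 = 1.

1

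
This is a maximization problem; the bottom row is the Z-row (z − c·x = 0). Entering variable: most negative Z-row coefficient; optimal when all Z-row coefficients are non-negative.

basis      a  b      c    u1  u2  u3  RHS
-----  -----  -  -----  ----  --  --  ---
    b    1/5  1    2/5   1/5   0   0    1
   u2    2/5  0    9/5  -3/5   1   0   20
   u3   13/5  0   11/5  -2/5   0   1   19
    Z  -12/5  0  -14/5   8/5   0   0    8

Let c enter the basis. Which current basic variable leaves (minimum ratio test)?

b

Column c entries and ratios — b: 1/(2/5) = 5/2; u2: 20/(9/5) = 100/9; u3: 19/(11/5) = 95/11.
Smallest ratio is 5/2 in the row of b, so b leaves.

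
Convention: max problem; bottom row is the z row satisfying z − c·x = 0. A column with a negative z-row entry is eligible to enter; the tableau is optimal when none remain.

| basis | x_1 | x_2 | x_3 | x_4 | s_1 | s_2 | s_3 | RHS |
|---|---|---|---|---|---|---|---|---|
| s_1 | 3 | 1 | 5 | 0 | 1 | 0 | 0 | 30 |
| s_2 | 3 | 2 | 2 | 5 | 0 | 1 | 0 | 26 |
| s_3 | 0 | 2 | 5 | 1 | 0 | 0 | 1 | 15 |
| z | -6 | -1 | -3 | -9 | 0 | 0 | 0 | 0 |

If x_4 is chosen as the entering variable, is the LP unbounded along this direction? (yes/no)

no

Column x_4 has positive entries in row(s) 2, 3, so the ratio test bounds it — not unbounded.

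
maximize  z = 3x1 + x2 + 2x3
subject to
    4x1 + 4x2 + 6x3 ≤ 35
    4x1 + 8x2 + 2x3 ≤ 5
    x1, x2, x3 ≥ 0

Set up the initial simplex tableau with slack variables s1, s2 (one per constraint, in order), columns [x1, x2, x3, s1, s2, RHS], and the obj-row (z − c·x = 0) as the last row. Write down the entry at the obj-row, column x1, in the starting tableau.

The obj-row carries the negated objective coefficients: the x1 entry is -3.

-3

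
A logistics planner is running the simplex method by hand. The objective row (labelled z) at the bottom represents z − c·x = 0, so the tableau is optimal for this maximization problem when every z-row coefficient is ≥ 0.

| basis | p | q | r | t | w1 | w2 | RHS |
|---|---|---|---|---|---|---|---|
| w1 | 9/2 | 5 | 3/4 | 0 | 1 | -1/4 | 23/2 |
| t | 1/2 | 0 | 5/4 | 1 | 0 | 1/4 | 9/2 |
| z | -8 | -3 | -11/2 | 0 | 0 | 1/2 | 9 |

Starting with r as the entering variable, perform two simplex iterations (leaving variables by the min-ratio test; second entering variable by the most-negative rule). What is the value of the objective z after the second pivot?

Ratio test on column r — row 1: (23/2)/(3/4) = 46/3; row 2: (9/2)/(5/4) = 18/5. Minimum is 18/5 at row 2 (t leaves); pivot element 5/4.
Pivot on row 2; the z-row RHS becomes 9 − (-11/2)·(18/5) = 144/5.
Next entering variable (most negative z-row entry -29/5): p.
Ratio test on column p — row 1: (44/5)/(21/5) = 44/21; row 2: (18/5)/(2/5) = 9. Minimum is 44/21 at row 1 (w1 leaves); pivot element 21/5.
After the second pivot the z-row RHS is 144/5 − (-29/5)·(44/21) = 860/21.

860/21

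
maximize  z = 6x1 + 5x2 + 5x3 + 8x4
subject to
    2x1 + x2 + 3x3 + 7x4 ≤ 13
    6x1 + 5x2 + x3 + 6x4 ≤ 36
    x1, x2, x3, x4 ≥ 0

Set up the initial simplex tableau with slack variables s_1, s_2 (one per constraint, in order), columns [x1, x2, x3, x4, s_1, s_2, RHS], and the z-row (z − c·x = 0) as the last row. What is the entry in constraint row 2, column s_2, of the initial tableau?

Slack s_2 belongs to constraint 2; its column is the unit vector e_2, so the entry in row 2 is 1.

1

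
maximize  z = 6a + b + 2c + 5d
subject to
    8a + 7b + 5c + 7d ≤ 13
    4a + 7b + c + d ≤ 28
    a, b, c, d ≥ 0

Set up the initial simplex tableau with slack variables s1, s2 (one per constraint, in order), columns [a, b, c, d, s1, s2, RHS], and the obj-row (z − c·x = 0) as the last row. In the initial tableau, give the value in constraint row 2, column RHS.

28

The RHS of constraint 2 is b_2 = 28.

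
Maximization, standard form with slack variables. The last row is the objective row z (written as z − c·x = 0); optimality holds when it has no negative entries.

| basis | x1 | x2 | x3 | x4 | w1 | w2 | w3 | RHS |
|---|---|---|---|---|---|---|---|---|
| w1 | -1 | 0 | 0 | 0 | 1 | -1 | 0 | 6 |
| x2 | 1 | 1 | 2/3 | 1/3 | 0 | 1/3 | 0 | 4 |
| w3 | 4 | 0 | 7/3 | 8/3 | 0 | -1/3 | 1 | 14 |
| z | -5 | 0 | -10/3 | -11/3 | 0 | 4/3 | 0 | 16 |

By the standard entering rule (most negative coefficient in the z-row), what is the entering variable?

Negative z-row entries: x1: -5, x3: -10/3, x4: -11/3.
The most negative is -5 in column x1, so x1 enters.

x1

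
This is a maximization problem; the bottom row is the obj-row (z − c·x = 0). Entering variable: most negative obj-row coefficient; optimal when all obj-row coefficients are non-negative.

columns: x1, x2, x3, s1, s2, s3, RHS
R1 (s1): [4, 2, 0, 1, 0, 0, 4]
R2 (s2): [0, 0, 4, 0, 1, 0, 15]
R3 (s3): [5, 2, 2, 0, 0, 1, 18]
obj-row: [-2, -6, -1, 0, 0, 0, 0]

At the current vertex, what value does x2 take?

x2 is not in the basis, so in the current basic feasible solution x2 = 0.

0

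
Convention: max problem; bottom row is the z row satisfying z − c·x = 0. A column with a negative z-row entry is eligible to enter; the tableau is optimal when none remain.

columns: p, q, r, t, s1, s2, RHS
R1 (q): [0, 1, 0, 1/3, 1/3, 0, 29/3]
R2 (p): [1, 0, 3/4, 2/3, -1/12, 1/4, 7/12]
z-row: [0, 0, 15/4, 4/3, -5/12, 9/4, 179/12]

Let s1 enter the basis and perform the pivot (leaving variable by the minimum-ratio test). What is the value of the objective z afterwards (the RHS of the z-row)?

Ratio test on column s1 — row 1: (29/3)/(1/3) = 29; row 2: entry -1/12 ≤ 0. Minimum is 29 at row 1 (q leaves); pivot element 1/3.
Pivot on row 1; the z-row RHS becomes 179/12 − (-5/12)·29 = 27.

27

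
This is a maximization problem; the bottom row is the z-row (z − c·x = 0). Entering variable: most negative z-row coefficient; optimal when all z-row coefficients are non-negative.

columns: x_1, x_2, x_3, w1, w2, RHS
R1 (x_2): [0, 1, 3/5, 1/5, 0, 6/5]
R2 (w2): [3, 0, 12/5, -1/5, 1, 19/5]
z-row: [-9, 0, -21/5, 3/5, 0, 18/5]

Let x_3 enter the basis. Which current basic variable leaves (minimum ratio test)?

Column x_3 entries and ratios — x_2: (6/5)/(3/5) = 2; w2: (19/5)/(12/5) = 19/12.
Smallest ratio is 19/12 in the row of w2, so w2 leaves.

w2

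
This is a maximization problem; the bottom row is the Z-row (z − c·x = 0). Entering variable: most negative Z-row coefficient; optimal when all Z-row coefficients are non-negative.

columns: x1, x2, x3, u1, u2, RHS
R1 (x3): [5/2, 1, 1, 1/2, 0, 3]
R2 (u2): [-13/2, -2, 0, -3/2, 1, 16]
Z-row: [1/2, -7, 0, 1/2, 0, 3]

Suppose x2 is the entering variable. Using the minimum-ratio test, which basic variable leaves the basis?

Column x2 entries and ratios — x3: 3/1 = 3; u2: -2 ≤ 0, skip.
Smallest ratio is 3 in the row of x3, so x3 leaves.

x3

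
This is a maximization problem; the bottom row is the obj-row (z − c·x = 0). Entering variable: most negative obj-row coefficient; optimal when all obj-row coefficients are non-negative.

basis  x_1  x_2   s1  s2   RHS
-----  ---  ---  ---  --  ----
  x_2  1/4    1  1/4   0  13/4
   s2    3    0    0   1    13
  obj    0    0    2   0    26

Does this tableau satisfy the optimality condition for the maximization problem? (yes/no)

yes

Every obj-row coefficient is ≥ 0, so the tableau is optimal.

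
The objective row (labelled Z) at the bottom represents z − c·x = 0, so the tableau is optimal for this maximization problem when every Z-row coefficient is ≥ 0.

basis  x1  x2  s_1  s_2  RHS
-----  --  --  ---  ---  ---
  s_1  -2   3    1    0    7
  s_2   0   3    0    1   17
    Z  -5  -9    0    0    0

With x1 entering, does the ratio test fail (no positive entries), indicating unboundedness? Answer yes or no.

Every constraint-row entry in column x1 is ≤ 0, so increasing x1 is unbounded.

yes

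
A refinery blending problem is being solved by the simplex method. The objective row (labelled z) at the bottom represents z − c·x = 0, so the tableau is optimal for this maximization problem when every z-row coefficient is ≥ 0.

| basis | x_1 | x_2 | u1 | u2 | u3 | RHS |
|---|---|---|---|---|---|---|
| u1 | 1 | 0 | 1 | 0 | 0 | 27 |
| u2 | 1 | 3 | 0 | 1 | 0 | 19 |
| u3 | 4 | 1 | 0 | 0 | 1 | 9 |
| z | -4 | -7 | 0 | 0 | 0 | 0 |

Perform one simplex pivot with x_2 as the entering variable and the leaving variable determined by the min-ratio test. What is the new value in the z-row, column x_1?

-5/3

Ratio test on column x_2 — row 1: entry 0 ≤ 0; row 2: 19/3 = 19/3; row 3: 9/1 = 9. Minimum is 19/3 at row 2 (u2 leaves); pivot element 3.
Divide row 2 by 3; eliminate column x_2 from the other rows.
z-row update in column x_1: -4 − (-7)·(1/3) = -5/3.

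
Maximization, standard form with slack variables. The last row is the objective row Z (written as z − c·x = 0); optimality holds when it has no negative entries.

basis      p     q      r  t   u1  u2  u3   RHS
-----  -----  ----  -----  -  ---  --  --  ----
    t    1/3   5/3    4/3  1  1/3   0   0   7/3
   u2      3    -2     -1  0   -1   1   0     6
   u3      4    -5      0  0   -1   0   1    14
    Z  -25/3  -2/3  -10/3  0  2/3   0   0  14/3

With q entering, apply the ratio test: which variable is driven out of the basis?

t

Column q entries and ratios — t: (7/3)/(5/3) = 7/5; u2: -2 ≤ 0, skip; u3: -5 ≤ 0, skip.
Smallest ratio is 7/5 in the row of t, so t leaves.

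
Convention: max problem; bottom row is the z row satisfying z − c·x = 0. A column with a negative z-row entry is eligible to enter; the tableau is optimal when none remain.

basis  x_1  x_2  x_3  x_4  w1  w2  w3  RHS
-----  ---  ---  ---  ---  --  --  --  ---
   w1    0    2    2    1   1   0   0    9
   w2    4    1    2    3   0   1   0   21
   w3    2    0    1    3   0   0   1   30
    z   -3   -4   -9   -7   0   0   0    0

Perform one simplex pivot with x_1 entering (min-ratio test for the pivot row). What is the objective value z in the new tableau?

Ratio test on column x_1 — row 1: entry 0 ≤ 0; row 2: 21/4 = 21/4; row 3: 30/2 = 15. Minimum is 21/4 at row 2 (w2 leaves); pivot element 4.
Pivot on row 2; the z-row RHS becomes 0 − (-3)·(21/4) = 63/4.

63/4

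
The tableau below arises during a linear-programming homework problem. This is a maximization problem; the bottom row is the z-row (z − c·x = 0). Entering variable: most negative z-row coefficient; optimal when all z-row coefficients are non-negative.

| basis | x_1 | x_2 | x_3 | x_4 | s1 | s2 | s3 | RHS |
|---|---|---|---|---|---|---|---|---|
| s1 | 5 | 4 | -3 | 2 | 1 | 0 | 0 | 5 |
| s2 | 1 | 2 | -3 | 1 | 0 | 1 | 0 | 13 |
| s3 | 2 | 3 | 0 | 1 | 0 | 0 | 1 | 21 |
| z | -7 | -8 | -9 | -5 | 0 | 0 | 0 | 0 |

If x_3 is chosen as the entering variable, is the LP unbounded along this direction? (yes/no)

Every constraint-row entry in column x_3 is ≤ 0, so increasing x_3 is unbounded.

yes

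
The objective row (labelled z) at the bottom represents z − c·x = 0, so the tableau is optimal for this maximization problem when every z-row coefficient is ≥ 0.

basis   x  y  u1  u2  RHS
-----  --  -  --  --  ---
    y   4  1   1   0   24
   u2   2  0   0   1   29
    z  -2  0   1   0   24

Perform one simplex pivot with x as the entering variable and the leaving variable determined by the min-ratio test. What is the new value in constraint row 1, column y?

Ratio test on column x — row 1: 24/4 = 6; row 2: 29/2 = 29/2. Minimum is 6 at row 1 (y leaves); pivot element 4.
Divide row 1 by 4; eliminate column x from the other rows.
In the new row 1, the y entry is the old entry divided by the pivot: 1/4 = 1/4.

1/4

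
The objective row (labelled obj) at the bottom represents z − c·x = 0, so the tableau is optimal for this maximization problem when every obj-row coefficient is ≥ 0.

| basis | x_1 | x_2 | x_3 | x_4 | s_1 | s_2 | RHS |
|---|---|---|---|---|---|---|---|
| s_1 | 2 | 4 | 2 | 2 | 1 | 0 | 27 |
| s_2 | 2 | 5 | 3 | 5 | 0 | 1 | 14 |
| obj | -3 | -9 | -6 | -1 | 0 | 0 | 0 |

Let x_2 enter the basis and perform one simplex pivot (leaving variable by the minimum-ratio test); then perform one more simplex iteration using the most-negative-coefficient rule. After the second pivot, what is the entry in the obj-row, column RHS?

Ratio test on column x_2 — row 1: 27/4 = 27/4; row 2: 14/5 = 14/5. Minimum is 14/5 at row 2 (s_2 leaves); pivot element 5.
Divide row 2 by 5; eliminate column x_2 from the other rows.
Second iteration: most negative obj-row entry is -3/5 in column x_3, so x_3 enters.
Ratio test on column x_3 — row 1: entry -2/5 ≤ 0; row 2: (14/5)/(3/5) = 14/3. Minimum is 14/3 at row 2 (x_2 leaves); pivot element 3/5.
Divide row 2 by 3/5; eliminate column x_3 from the other rows.
After both pivots, the entry at the obj-row, column RHS is 28.

28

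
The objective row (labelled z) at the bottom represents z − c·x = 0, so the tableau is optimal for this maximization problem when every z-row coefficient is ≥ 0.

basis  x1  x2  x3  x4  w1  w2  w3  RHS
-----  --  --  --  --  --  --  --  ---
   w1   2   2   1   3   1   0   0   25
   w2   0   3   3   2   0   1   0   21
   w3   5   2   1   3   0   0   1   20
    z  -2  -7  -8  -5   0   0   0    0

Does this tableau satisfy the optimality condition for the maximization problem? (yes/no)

The z-row has a negative entry -8 in column x3, so it is not optimal.

no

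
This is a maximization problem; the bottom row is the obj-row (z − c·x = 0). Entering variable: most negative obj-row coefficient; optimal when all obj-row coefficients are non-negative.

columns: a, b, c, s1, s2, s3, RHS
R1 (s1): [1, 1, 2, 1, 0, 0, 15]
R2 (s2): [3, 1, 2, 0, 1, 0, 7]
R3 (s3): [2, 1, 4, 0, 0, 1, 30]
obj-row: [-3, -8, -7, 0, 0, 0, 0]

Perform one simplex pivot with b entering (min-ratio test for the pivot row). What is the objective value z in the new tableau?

56

Ratio test on column b — row 1: 15/1 = 15; row 2: 7/1 = 7; row 3: 30/1 = 30. Minimum is 7 at row 2 (s2 leaves); pivot element 1.
Pivot on row 2; the obj-row RHS becomes 0 − (-8)·7 = 56.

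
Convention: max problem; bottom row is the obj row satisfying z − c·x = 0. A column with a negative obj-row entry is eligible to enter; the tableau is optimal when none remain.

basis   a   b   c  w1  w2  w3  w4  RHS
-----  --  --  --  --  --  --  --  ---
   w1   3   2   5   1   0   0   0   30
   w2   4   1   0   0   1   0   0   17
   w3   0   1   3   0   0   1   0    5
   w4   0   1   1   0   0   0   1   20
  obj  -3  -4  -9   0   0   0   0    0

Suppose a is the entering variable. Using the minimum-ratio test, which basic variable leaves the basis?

w2

Column a entries and ratios — w1: 30/3 = 10; w2: 17/4 = 17/4; w3: 0 ≤ 0, skip; w4: 0 ≤ 0, skip.
Smallest ratio is 17/4 in the row of w2, so w2 leaves.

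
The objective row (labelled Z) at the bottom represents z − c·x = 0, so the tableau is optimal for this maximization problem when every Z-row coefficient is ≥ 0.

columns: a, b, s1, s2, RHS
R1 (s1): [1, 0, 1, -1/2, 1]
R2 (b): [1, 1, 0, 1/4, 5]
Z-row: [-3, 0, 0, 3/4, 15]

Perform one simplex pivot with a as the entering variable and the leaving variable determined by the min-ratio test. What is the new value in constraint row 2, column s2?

3/4

Ratio test on column a — row 1: 1/1 = 1; row 2: 5/1 = 5. Minimum is 1 at row 1 (s1 leaves); pivot element 1.
Divide row 1 by 1; eliminate column a from the other rows.
Row 2 update in column s2: 1/4 − 1·(-1/2) = 3/4.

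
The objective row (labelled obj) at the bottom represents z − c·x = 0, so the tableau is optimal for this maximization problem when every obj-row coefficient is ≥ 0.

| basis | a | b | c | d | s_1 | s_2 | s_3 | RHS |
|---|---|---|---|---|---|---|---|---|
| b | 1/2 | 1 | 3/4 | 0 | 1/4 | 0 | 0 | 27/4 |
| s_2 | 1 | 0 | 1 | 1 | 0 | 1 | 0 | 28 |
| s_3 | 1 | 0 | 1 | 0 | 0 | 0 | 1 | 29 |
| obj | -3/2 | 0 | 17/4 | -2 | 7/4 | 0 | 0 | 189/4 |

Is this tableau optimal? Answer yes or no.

no

The obj-row has a negative entry -2 in column d, so it is not optimal.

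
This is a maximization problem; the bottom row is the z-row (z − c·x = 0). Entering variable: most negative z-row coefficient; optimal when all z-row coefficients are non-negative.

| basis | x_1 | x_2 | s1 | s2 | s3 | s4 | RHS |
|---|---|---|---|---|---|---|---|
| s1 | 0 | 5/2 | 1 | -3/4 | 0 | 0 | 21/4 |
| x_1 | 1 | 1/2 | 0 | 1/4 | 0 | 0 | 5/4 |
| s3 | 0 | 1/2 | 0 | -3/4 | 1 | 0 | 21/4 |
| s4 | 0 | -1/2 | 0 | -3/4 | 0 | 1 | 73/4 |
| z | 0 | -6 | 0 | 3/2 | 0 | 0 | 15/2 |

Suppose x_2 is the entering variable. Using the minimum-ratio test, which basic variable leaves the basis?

s1

Column x_2 entries and ratios — s1: (21/4)/(5/2) = 21/10; x_1: (5/4)/(1/2) = 5/2; s3: (21/4)/(1/2) = 21/2; s4: -1/2 ≤ 0, skip.
Smallest ratio is 21/10 in the row of s1, so s1 leaves.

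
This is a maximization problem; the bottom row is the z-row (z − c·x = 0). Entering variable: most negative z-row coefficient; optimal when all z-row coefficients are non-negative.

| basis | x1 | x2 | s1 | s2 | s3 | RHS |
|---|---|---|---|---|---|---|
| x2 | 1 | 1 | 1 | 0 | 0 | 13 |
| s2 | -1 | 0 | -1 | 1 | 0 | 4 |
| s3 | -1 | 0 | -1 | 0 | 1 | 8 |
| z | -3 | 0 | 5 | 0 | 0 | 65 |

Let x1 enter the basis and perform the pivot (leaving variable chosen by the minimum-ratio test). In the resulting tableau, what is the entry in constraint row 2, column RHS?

Ratio test on column x1 — row 1: 13/1 = 13; row 2: entry -1 ≤ 0; row 3: entry -1 ≤ 0. Minimum is 13 at row 1 (x2 leaves); pivot element 1.
Divide row 1 by 1; eliminate column x1 from the other rows.
Row 2 update in column RHS: 4 − (-1)·13 = 17.

17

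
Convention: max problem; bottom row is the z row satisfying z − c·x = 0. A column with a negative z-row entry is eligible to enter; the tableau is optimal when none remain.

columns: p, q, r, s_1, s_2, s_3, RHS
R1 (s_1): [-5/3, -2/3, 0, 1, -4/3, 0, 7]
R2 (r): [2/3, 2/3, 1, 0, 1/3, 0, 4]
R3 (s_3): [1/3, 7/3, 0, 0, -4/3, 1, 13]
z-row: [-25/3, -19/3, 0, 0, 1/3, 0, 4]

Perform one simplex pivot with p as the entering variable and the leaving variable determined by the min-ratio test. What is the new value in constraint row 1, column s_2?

Ratio test on column p — row 1: entry -5/3 ≤ 0; row 2: 4/(2/3) = 6; row 3: 13/(1/3) = 39. Minimum is 6 at row 2 (r leaves); pivot element 2/3.
Divide row 2 by 2/3; eliminate column p from the other rows.
Row 1 update in column s_2: -4/3 − (-5/3)·(1/2) = -1/2.

-1/2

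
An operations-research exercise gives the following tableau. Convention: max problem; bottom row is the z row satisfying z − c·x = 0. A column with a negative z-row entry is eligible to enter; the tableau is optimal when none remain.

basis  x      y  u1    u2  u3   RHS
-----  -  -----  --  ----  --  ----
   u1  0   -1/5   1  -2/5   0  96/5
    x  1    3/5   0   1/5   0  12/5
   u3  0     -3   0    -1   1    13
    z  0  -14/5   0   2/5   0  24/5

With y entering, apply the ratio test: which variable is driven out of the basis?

Column y entries and ratios — u1: -1/5 ≤ 0, skip; x: (12/5)/(3/5) = 4; u3: -3 ≤ 0, skip.
Smallest ratio is 4 in the row of x, so x leaves.

x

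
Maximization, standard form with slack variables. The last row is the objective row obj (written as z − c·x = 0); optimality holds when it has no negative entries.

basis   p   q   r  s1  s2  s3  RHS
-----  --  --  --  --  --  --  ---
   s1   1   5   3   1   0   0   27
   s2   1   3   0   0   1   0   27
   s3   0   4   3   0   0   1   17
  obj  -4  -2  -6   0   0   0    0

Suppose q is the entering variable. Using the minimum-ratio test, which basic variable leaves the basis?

Column q entries and ratios — s1: 27/5 = 27/5; s2: 27/3 = 9; s3: 17/4 = 17/4.
Smallest ratio is 17/4 in the row of s3, so s3 leaves.

s3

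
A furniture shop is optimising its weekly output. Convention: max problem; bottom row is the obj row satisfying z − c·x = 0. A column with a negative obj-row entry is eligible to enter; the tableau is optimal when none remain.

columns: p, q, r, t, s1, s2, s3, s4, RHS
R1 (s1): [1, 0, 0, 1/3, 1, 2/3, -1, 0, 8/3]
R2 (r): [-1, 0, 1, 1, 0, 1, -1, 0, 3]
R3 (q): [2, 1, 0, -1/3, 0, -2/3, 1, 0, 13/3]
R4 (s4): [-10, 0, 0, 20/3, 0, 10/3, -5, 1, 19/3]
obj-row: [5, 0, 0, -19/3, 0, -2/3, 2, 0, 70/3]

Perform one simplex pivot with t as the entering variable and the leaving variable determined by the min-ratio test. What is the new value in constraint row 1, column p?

Ratio test on column t — row 1: (8/3)/(1/3) = 8; row 2: 3/1 = 3; row 3: entry -1/3 ≤ 0; row 4: (19/3)/(20/3) = 19/20. Minimum is 19/20 at row 4 (s4 leaves); pivot element 20/3.
Divide row 4 by 20/3; eliminate column t from the other rows.
Row 1 update in column p: 1 − (1/3)·(-3/2) = 3/2.

3/2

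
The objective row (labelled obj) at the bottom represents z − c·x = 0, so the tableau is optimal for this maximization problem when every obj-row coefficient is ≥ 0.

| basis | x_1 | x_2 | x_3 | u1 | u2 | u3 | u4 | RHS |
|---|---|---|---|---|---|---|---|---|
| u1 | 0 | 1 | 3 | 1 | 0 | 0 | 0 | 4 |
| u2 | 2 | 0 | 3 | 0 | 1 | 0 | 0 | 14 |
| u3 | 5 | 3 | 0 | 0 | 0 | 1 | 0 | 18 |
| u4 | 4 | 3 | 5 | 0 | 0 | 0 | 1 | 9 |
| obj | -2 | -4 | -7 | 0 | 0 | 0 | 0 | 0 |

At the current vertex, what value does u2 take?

u2 is basic (row 2); its value is the RHS of that row, 14.

14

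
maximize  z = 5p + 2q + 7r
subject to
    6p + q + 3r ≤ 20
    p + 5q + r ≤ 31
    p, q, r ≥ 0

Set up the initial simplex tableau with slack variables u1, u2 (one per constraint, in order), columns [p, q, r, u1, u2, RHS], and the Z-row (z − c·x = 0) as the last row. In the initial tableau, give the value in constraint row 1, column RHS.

The RHS of constraint 1 is b_1 = 20.

20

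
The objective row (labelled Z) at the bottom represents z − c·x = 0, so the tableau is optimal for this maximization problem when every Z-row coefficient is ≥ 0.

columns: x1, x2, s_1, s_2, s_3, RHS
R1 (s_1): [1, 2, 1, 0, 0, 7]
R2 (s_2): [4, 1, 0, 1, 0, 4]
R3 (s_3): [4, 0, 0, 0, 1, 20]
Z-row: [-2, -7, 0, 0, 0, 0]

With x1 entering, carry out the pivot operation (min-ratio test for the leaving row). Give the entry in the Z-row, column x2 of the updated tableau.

-13/2

Ratio test on column x1 — row 1: 7/1 = 7; row 2: 4/4 = 1; row 3: 20/4 = 5. Minimum is 1 at row 2 (s_2 leaves); pivot element 4.
Divide row 2 by 4; eliminate column x1 from the other rows.
Z-row update in column x2: -7 − (-2)·(1/4) = -13/2.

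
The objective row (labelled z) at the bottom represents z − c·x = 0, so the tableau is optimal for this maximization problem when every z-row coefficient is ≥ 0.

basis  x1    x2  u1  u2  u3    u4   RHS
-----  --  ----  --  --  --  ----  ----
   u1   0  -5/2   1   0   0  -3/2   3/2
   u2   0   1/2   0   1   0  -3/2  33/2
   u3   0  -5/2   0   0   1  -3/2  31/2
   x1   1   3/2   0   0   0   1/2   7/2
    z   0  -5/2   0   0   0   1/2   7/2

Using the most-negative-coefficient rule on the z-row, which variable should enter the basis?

Negative z-row entries: x2: -5/2.
The most negative is -5/2 in column x2, so x2 enters.

x2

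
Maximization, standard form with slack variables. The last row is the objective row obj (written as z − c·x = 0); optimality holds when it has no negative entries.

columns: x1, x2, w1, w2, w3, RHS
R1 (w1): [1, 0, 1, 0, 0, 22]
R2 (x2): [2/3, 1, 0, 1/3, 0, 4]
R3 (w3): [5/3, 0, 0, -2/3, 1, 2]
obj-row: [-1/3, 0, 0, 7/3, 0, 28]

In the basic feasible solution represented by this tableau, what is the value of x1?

0

x1 is not in the basis, so in the current basic feasible solution x1 = 0.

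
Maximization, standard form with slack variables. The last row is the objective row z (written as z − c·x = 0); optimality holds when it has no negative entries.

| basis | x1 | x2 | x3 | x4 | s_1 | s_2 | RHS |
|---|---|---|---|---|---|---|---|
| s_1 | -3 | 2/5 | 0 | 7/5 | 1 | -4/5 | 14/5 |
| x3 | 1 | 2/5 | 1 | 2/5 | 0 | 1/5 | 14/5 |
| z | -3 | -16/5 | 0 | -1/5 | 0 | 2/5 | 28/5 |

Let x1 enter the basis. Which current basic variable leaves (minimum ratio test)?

x3

Column x1 entries and ratios — s_1: -3 ≤ 0, skip; x3: (14/5)/1 = 14/5.
Smallest ratio is 14/5 in the row of x3, so x3 leaves.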